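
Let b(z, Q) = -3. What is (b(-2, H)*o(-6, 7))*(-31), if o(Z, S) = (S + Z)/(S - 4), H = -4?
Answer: 31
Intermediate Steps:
o(Z, S) = (S + Z)/(-4 + S)
(b(-2, H)*o(-6, 7))*(-31) = -3*(7 - 6)/(-4 + 7)*(-31) = -3/3*(-31) = -1*(-31) = 31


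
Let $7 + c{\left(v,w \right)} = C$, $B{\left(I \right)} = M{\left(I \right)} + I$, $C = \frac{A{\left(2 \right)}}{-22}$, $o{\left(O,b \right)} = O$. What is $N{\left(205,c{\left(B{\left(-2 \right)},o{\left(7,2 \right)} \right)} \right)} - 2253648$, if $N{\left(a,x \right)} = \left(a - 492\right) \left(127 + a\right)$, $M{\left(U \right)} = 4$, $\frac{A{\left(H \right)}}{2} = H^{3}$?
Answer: $-2348932$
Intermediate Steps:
$A{\left(H \right)} = 2 H^{3}$
$C = - \frac{8}{11}$ ($C = \frac{2 \cdot 2^{3}}{-22} = 2 \cdot 8 \left(- \frac{1}{22}\right) = 16 \left(- \frac{1}{22}\right) = - \frac{8}{11} \approx -0.72727$)
$B{\left(I \right)} = 4 + I$
$c{\left(v,w \right)} = - \frac{85}{11}$ ($c{\left(v,w \right)} = -7 - \frac{8}{11} = - \frac{85}{11}$)
$N{\left(a,x \right)} = \left(-492 + a\right) \left(127 + a\right)$
$N{\left(205,c{\left(B{\left(-2 \right)},o{\left(7,2 \right)} \right)} \right)} - 2253648 = \left(-62484 + 205^{2} - 74825\right) - 2253648 = \left(-62484 + 42025 - 74825\right) - 2253648 = -95284 - 2253648 = -2348932$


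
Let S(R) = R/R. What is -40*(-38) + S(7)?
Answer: 1521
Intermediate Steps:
S(R) = 1
-40*(-38) + S(7) = -40*(-38) + 1 = 1520 + 1 = 1521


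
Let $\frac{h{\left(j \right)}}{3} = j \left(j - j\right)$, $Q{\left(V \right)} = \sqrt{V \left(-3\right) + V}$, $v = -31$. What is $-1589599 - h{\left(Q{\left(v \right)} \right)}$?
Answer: $-1589599$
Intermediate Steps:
$Q{\left(V \right)} = \sqrt{2} \sqrt{- V}$ ($Q{\left(V \right)} = \sqrt{- 3 V + V} = \sqrt{- 2 V} = \sqrt{2} \sqrt{- V}$)
$h{\left(j \right)} = 0$ ($h{\left(j \right)} = 3 j \left(j - j\right) = 3 j 0 = 3 \cdot 0 = 0$)
$-1589599 - h{\left(Q{\left(v \right)} \right)} = -1589599 - 0 = -1589599 + 0 = -1589599$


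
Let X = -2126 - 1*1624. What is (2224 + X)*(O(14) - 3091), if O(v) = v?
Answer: 4695502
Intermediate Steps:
X = -3750 (X = -2126 - 1624 = -3750)
(2224 + X)*(O(14) - 3091) = (2224 - 3750)*(14 - 3091) = -1526*(-3077) = 4695502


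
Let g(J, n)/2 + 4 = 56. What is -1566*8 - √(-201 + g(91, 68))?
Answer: -12528 - I*√97 ≈ -12528.0 - 9.8489*I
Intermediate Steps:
g(J, n) = 104 (g(J, n) = -8 + 2*56 = -8 + 112 = 104)
-1566*8 - √(-201 + g(91, 68)) = -1566*8 - √(-201 + 104) = -12528 - √(-97) = -12528 - I*√97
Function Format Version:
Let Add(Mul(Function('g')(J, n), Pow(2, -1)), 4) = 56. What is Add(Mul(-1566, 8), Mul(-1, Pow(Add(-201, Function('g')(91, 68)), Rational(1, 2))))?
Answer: Add(-12528, Mul(-1, I, Pow(97, Rational(1, 2)))) ≈ Add(-12528., Mul(-9.8489, I))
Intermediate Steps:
Function('g')(J, n) = 104 (Function('g')(J, n) = Add(-8, Mul(2, 56)) = Add(-8, 112) = 104)
Add(Mul(-1566, 8), Mul(-1, Pow(Add(-201, Function('g')(91, 68)), Rational(1, 2)))) = Add(Mul(-1566, 8), Mul(-1, Pow(Add(-201, 104), Rational(1, 2)))) = Add(-12528, Mul(-1, Pow(-97, Rational(1, 2)))) = Add(-12528, Mul(-1, Mul(I, Pow(97, Rational(1, 2))))) = Add(-12528, Mul(-1, I, Pow(97, Rational(1, 2))))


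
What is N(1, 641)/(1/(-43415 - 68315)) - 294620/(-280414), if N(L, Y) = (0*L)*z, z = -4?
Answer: 147310/140207 ≈ 1.0507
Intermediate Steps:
N(L, Y) = 0 (N(L, Y) = (0*L)*(-4) = 0*(-4) = 0)
N(1, 641)/(1/(-43415 - 68315)) - 294620/(-280414) = 0/(1/(-43415 - 68315)) - 294620/(-280414) = 0/(1/(-111730)) - 294620*(-1/280414) = 0/(-1/111730) + 147310/140207 = 0*(-111730) + 147310/140207 = 0 + 147310/140207 = 147310/140207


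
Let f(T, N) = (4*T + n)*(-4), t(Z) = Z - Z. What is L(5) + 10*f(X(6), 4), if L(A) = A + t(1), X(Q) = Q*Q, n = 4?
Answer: -5915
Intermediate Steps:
t(Z) = 0
X(Q) = Q²
L(A) = A (L(A) = A + 0 = A)
f(T, N) = -16 - 16*T (f(T, N) = (4*T + 4)*(-4) = (4 + 4*T)*(-4) = -16 - 16*T)
L(5) + 10*f(X(6), 4) = 5 + 10*(-16 - 16*6²) = 5 + 10*(-16 - 16*36) = 5 + 10*(-16 - 576) = 5 + 10*(-592) = 5 - 5920 = -5915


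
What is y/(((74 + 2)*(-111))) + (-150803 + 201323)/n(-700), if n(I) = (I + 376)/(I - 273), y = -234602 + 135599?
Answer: 11519770987/75924 ≈ 1.5173e+5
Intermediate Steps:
y = -99003
n(I) = (376 + I)/(-273 + I)
y/(((74 + 2)*(-111))) + (-150803 + 201323)/n(-700) = -99003*(-1/(111*(74 + 2))) + (-150803 + 201323)/(((376 - 700)/(-273 - 700))) = -99003/(76*(-111)) + 50520/((-324/(-973))) = -99003/(-8436) + 50520/((-1/973*(-324))) = -99003*(-1/8436) + 50520/(324/973) = 33001/2812 + 50520*(973/324) = 33001/2812 + 4096330/27 = 11519770987/75924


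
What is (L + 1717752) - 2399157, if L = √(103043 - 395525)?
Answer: -681405 + 3*I*√32498 ≈ -6.8141e+5 + 540.82*I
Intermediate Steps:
L = 3*I*√32498 (L = √(-292482) = 3*I*√32498 ≈ 540.82*I)
(L + 1717752) - 2399157 = (3*I*√32498 + 1717752) - 2399157 = (1717752 + 3*I*√32498) - 2399157 = -681405 + 3*I*√32498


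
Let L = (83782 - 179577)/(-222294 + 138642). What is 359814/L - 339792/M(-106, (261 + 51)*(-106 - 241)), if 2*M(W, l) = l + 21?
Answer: 155147074068104/493768485 ≈ 3.1421e+5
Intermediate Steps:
L = 95795/83652 (L = -95795/(-83652) = -95795*(-1/83652) = 95795/83652 ≈ 1.1452)
M(W, l) = 21/2 + l/2 (M(W, l) = (l + 21)/2 = (21 + l)/2 = 21/2 + l/2)
359814/L - 339792/M(-106, (261 + 51)*(-106 - 241)) = 359814/(95795/83652) - 339792/(21/2 + ((261 + 51)*(-106 - 241))/2) = 359814*(83652/95795) - 339792/(21/2 + (312*(-347))/2) = 4299880104/13685 - 339792/(21/2 + (1/2)*(-108264)) = 4299880104/13685 - 339792/(21/2 - 54132) = 4299880104/13685 - 339792/(-108243/2) = 4299880104/13685 - 339792*(-2/108243) = 4299880104/13685 + 226528/36081 = 155147074068104/493768485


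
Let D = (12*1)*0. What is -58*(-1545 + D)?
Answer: 89610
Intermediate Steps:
D = 0 (D = 12*0 = 0)
-58*(-1545 + D) = -58*(-1545 + 0) = -58*(-1545) = 89610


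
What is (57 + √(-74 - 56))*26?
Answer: 1482 + 26*I*√130 ≈ 1482.0 + 296.45*I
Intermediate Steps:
(57 + √(-74 - 56))*26 = (57 + √(-130))*26 = (57 + I*√130)*26 = 1482 + 26*I*√130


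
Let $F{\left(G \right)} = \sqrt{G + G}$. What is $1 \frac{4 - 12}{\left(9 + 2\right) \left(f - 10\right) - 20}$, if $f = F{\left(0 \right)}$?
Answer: $\frac{4}{65} \approx 0.061538$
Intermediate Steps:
$F{\left(G \right)} = \sqrt{2} \sqrt{G}$ ($F{\left(G \right)} = \sqrt{2 G} = \sqrt{2} \sqrt{G}$)
$f = 0$ ($f = \sqrt{2} \sqrt{0} = \sqrt{2} \cdot 0 = 0$)
$1 \frac{4 - 12}{\left(9 + 2\right) \left(f - 10\right) - 20} = 1 \frac{4 - 12}{\left(9 + 2\right) \left(0 - 10\right) - 20} = 1 \left(- \frac{8}{11 \left(-10\right) - 20}\right) = 1 \left(- \frac{8}{-110 - 20}\right) = 1 \left(- \frac{8}{-130}\right) = 1 \left(\left(-8\right) \left(- \frac{1}{130}\right)\right) = 1 \cdot \frac{4}{65} = \frac{4}{65}$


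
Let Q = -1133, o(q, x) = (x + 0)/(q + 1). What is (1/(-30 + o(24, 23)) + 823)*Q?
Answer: -677869368/727 ≈ -9.3242e+5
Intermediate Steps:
o(q, x) = x/(1 + q)
(1/(-30 + o(24, 23)) + 823)*Q = (1/(-30 + 23/(1 + 24)) + 823)*(-1133) = (1/(-30 + 23/25) + 823)*(-1133) = (1/(-727/25) + 823)*(-1133) = (-25/727 + 823)*(-1133) = (598296/727)*(-1133) = -677869368/727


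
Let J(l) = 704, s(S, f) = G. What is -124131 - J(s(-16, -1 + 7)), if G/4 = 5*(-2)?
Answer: -124835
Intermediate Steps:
G = -40 (G = 4*(5*(-2)) = 4*(-10) = -40)
s(S, f) = -40
-124131 - J(s(-16, -1 + 7)) = -124131 - 1*704 = -124131 - 704 = -124835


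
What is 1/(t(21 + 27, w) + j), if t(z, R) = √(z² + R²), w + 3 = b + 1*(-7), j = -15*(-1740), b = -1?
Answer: 1044/27248303 - √97/136241515 ≈ 3.8242e-5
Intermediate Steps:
j = 26100
w = -11 (w = -3 + (-1 + 1*(-7)) = -3 + (-1 - 7) = -3 - 8 = -11)
t(z, R) = √(R² + z²)
1/(t(21 + 27, w) + j) = 1/(√((-11)² + (21 + 27)²) + 26100) = 1/(√(121 + 48²) + 26100) = 1/(√(121 + 2304) + 26100) = 1/(√2425 + 26100) = 1/(5*√97 + 26100) = 1/(26100 + 5*√97)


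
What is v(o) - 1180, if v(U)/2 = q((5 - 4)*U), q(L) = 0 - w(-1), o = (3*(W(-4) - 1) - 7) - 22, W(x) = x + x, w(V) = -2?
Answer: -1176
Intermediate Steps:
W(x) = 2*x
o = -56 (o = (3*(2*(-4) - 1) - 7) - 22 = (3*(-8 - 1) - 7) - 22 = (3*(-9) - 7) - 22 = (-27 - 7) - 22 = -34 - 22 = -56)
q(L) = 2 (q(L) = 0 - 1*(-2) = 0 + 2 = 2)
v(U) = 4 (v(U) = 2*2 = 4)
v(o) - 1180 = 4 - 1180 = -1176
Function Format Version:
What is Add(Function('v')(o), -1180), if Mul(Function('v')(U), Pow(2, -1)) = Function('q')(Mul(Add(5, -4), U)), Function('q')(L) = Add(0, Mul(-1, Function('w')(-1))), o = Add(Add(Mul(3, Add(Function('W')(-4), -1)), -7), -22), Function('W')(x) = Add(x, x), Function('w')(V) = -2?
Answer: -1176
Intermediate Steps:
Function('W')(x) = Mul(2, x)
o = -56 (o = Add(Add(Mul(3, Add(Mul(2, -4), -1)), -7), -22) = Add(Add(Mul(3, Add(-8, -1)), -7), -22) = Add(Add(Mul(3, -9), -7), -22) = Add(Add(-27, -7), -22) = Add(-34, -22) = -56)
Function('q')(L) = 2 (Function('q')(L) = Add(0, Mul(-1, -2)) = Add(0, 2) = 2)
Function('v')(U) = 4 (Function('v')(U) = Mul(2, 2) = 4)
Add(Function('v')(o), -1180) = Add(4, -1180) = -1176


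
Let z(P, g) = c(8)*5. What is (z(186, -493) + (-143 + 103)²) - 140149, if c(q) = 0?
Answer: -138549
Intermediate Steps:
z(P, g) = 0 (z(P, g) = 0*5 = 0)
(z(186, -493) + (-143 + 103)²) - 140149 = (0 + (-143 + 103)²) - 140149 = (0 + (-40)²) - 140149 = (0 + 1600) - 140149 = 1600 - 140149 = -138549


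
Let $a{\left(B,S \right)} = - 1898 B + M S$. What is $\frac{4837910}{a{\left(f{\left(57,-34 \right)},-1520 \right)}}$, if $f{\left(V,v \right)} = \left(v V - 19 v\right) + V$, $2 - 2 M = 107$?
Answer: $\frac{483791}{242383} \approx 1.996$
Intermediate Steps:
$M = - \frac{105}{2}$ ($M = 1 - \frac{107}{2} = - \frac{105}{2} \approx -52.5$)
$f{\left(V,v \right)} = V - 19 v + V v$ ($f{\left(V,v \right)} = \left(V v - 19 v\right) + V = \left(- 19 v + V v\right) + V = V - 19 v + V v$)
$a{\left(B,S \right)} = - 1898 B - \frac{105 S}{2}$
$\frac{4837910}{a{\left(f{\left(57,-34 \right)},-1520 \right)}} = \frac{4837910}{- 1898 \left(57 - -646 + 57 \left(-34\right)\right) - -79800} = \frac{4837910}{- 1898 \left(57 + 646 - 1938\right) + 79800} = \frac{4837910}{\left(-1898\right) \left(-1235\right) + 79800} = \frac{4837910}{2344030 + 79800} = \frac{4837910}{2423830} = 4837910 \cdot \frac{1}{2423830} = \frac{483791}{242383}$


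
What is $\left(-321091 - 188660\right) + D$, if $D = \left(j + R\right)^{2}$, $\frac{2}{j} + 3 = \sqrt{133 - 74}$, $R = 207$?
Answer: $- \frac{291782632}{625} + \frac{10356 \sqrt{59}}{625} \approx -4.6673 \cdot 10^{5}$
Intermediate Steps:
$j = \frac{2}{-3 + \sqrt{59}}$ ($j = \frac{2}{-3 + \sqrt{133 - 74}} = \frac{2}{-3 + \sqrt{59}} \approx 0.42725$)
$D = \left(\frac{5178}{25} + \frac{\sqrt{59}}{25}\right)^{2}$ ($D = \left(\left(\frac{3}{25} + \frac{\sqrt{59}}{25}\right) + 207\right)^{2} = \left(\frac{5178}{25} + \frac{\sqrt{59}}{25}\right)^{2} \approx 43026.0$)
$\left(-321091 - 188660\right) + D = \left(-321091 - 188660\right) + \frac{\left(5178 + \sqrt{59}\right)^{2}}{625} = -509751 + \frac{\left(5178 + \sqrt{59}\right)^{2}}{625}$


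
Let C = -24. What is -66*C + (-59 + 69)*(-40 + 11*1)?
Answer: 1294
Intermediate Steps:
-66*C + (-59 + 69)*(-40 + 11*1) = -66*(-24) + (-59 + 69)*(-40 + 11*1) = 1584 + 10*(-40 + 11) = 1584 + 10*(-29) = 1584 - 290 = 1294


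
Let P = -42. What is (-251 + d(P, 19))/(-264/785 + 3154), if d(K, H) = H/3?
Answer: -288095/3713439 ≈ -0.077582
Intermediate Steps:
d(K, H) = H/3 (d(K, H) = H*(1/3) = H/3)
(-251 + d(P, 19))/(-264/785 + 3154) = (-251 + (1/3)*19)/(-264/785 + 3154) = (-251 + 19/3)/(-264*1/785 + 3154) = -734/(3*(-264/785 + 3154)) = -734/(3*2475626/785) = -734/3*785/2475626 = -288095/3713439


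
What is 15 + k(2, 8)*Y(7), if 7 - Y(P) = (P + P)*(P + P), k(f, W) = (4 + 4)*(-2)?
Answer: 3039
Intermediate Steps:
k(f, W) = -16 (k(f, W) = 8*(-2) = -16)
Y(P) = 7 - 4*P² (Y(P) = 7 - (P + P)*(P + P) = 7 - 2*P*2*P = 7 - 4*P²)
15 + k(2, 8)*Y(7) = 15 - 16*(7 - 4*7²) = 15 - 16*(7 - 4*49) = 15 - 16*(7 - 196) = 15 - 16*(-189) = 15 + 3024 = 3039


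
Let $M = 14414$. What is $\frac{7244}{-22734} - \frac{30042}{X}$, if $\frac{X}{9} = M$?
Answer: $- \frac{45075277}{81921969} \approx -0.55022$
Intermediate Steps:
$X = 129726$ ($X = 9 \cdot 14414 = 129726$)
$\frac{7244}{-22734} - \frac{30042}{X} = \frac{7244}{-22734} - \frac{30042}{129726} = 7244 \left(- \frac{1}{22734}\right) - \frac{1669}{7207} = - \frac{3622}{11367} - \frac{1669}{7207} = - \frac{45075277}{81921969}$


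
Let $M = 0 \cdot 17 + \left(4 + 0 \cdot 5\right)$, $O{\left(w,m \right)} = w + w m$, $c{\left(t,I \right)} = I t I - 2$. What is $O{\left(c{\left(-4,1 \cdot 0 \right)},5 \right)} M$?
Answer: $-48$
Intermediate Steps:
$c{\left(t,I \right)} = -2 + t I^{2}$ ($c{\left(t,I \right)} = t I^{2} - 2 = -2 + t I^{2}$)
$O{\left(w,m \right)} = w + m w$
$M = 4$ ($M = 0 + \left(4 + 0\right) = 0 + 4 = 4$)
$O{\left(c{\left(-4,1 \cdot 0 \right)},5 \right)} M = \left(-2 - 4 \left(1 \cdot 0\right)^{2}\right) \left(1 + 5\right) 4 = \left(-2 - 4 \cdot 0^{2}\right) 6 \cdot 4 = \left(-2 - 0\right) 6 \cdot 4 = \left(-2 + 0\right) 6 \cdot 4 = \left(-2\right) 6 \cdot 4 = \left(-12\right) 4 = -48$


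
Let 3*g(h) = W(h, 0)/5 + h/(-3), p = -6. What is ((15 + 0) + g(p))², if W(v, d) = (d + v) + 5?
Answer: 6084/25 ≈ 243.36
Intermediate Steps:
W(v, d) = 5 + d + v
g(h) = ⅓ - 2*h/45 (g(h) = ((5 + 0 + h)/5 + h/(-3))/3 = ((5 + h)*(⅕) + h*(-⅓))/3 = ((1 + h/5) - h/3)/3 = (1 - 2*h/15)/3 = ⅓ - 2*h/45)
((15 + 0) + g(p))² = ((15 + 0) + (⅓ - 2/45*(-6)))² = (15 + (⅓ + 4/15))² = (15 + ⅗)² = (78/5)² = 6084/25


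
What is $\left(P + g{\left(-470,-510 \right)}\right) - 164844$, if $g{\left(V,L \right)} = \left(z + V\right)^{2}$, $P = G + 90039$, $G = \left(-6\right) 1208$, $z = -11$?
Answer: $149308$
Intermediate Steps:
$G = -7248$
$P = 82791$ ($P = -7248 + 90039 = 82791$)
$g{\left(V,L \right)} = \left(-11 + V\right)^{2}$
$\left(P + g{\left(-470,-510 \right)}\right) - 164844 = \left(82791 + \left(-11 - 470\right)^{2}\right) - 164844 = \left(82791 + \left(-481\right)^{2}\right) - 164844 = \left(82791 + 231361\right) - 164844 = 314152 - 164844 = 149308$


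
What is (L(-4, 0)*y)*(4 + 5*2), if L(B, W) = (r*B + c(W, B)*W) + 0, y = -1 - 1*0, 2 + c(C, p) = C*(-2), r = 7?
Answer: 392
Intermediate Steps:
c(C, p) = -2 - 2*C (c(C, p) = -2 + C*(-2) = -2 - 2*C)
y = -1 (y = -1 + 0 = -1)
L(B, W) = 7*B + W*(-2 - 2*W) (L(B, W) = (7*B + (-2 - 2*W)*W) + 0 = (7*B + W*(-2 - 2*W)) + 0 = 7*B + W*(-2 - 2*W))
(L(-4, 0)*y)*(4 + 5*2) = ((7*(-4) - 2*0*(1 + 0))*(-1))*(4 + 5*2) = ((-28 - 2*0*1)*(-1))*(4 + 10) = ((-28 + 0)*(-1))*14 = -28*(-1)*14 = 28*14 = 392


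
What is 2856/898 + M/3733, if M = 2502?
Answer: 6454122/1676117 ≈ 3.8506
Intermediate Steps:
2856/898 + M/3733 = 2856/898 + 2502/3733 = 2856*(1/898) + 2502*(1/3733) = 1428/449 + 2502/3733 = 6454122/1676117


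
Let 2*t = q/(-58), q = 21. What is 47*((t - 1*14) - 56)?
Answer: -382627/116 ≈ -3298.5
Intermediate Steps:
t = -21/116 (t = (21/(-58))/2 = (21*(-1/58))/2 = (1/2)*(-21/58) = -21/116 ≈ -0.18103)
47*((t - 1*14) - 56) = 47*((-21/116 - 1*14) - 56) = 47*((-21/116 - 14) - 56) = 47*(-1645/116 - 56) = 47*(-8141/116) = -382627/116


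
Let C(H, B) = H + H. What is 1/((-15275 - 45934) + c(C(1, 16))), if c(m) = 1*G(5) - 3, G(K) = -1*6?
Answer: -1/61218 ≈ -1.6335e-5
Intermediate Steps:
G(K) = -6
C(H, B) = 2*H
c(m) = -9 (c(m) = 1*(-6) - 3 = -6 - 3 = -9)
1/((-15275 - 45934) + c(C(1, 16))) = 1/((-15275 - 45934) - 9) = 1/(-61209 - 9) = 1/(-61218) = -1/61218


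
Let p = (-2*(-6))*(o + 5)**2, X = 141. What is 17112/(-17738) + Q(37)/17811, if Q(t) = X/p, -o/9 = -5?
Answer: -1523908743157/1579657590000 ≈ -0.96471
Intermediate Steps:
o = 45 (o = -9*(-5) = 45)
p = 30000 (p = (-2*(-6))*(45 + 5)**2 = 12*50**2 = 12*2500 = 30000)
Q(t) = 47/10000 (Q(t) = 141/30000 = 141*(1/30000) = 47/10000)
17112/(-17738) + Q(37)/17811 = 17112/(-17738) + (47/10000)/17811 = 17112*(-1/17738) + (47/10000)*(1/17811) = -8556/8869 + 47/178110000 = -1523908743157/1579657590000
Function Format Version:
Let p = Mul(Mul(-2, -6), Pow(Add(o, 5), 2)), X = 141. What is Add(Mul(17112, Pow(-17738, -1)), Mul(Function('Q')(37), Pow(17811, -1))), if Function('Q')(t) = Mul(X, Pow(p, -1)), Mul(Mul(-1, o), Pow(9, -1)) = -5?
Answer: Rational(-1523908743157, 1579657590000) ≈ -0.96471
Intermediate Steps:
o = 45 (o = Mul(-9, -5) = 45)
p = 30000 (p = Mul(Mul(-2, -6), Pow(Add(45, 5), 2)) = Mul(12, Pow(50, 2)) = Mul(12, 2500) = 30000)
Function('Q')(t) = Rational(47, 10000) (Function('Q')(t) = Mul(141, Pow(30000, -1)) = Mul(141, Rational(1, 30000)) = Rational(47, 10000))
Add(Mul(17112, Pow(-17738, -1)), Mul(Function('Q')(37), Pow(17811, -1))) = Add(Mul(17112, Pow(-17738, -1)), Mul(Rational(47, 10000), Pow(17811, -1))) = Add(Mul(17112, Rational(-1, 17738)), Mul(Rational(47, 10000), Rational(1, 17811))) = Add(Rational(-8556, 8869), Rational(47, 178110000)) = Rational(-1523908743157, 1579657590000)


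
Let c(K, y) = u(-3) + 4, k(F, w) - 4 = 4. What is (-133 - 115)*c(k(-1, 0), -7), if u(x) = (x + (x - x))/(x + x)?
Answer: -1116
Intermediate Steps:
u(x) = ½ (u(x) = (x + 0)/((2*x)) = x*(1/(2*x)) = ½)
k(F, w) = 8 (k(F, w) = 4 + 4 = 8)
c(K, y) = 9/2 (c(K, y) = ½ + 4 = 9/2)
(-133 - 115)*c(k(-1, 0), -7) = (-133 - 115)*(9/2) = -248*9/2 = -1116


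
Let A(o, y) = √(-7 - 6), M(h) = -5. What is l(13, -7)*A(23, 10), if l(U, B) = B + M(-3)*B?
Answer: 28*I*√13 ≈ 100.96*I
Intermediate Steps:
A(o, y) = I*√13 (A(o, y) = √(-13) = I*√13)
l(U, B) = -4*B (l(U, B) = B - 5*B = -4*B)
l(13, -7)*A(23, 10) = (-4*(-7))*(I*√13) = 28*(I*√13) = 28*I*√13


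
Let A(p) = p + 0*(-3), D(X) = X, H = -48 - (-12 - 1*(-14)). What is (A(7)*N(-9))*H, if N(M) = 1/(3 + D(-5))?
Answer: 175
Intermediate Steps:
H = -50 (H = -48 - (-12 + 14) = -48 - 1*2 = -48 - 2 = -50)
N(M) = -½ (N(M) = 1/(3 - 5) = 1/(-2) = -½)
A(p) = p (A(p) = p + 0 = p)
(A(7)*N(-9))*H = (7*(-½))*(-50) = -7/2*(-50) = 175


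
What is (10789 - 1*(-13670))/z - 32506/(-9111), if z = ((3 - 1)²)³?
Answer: 224926333/583104 ≈ 385.74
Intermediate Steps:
z = 64 (z = (2²)³ = 4³ = 64)
(10789 - 1*(-13670))/z - 32506/(-9111) = (10789 - 1*(-13670))/64 - 32506/(-9111) = (10789 + 13670)*(1/64) - 32506*(-1/9111) = 24459*(1/64) + 32506/9111 = 24459/64 + 32506/9111 = 224926333/583104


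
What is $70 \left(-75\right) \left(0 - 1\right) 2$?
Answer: $10500$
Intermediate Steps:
$70 \left(-75\right) \left(0 - 1\right) 2 = - 5250 \left(\left(-1\right) 2\right) = \left(-5250\right) \left(-2\right) = 10500$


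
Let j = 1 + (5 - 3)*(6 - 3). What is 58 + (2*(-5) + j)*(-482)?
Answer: 1504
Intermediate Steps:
j = 7 (j = 1 + 2*3 = 1 + 6 = 7)
58 + (2*(-5) + j)*(-482) = 58 + (2*(-5) + 7)*(-482) = 58 + (-10 + 7)*(-482) = 58 - 3*(-482) = 58 + 1446 = 1504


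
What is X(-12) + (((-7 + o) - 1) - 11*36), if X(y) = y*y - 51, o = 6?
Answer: -305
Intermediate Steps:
X(y) = -51 + y² (X(y) = y² - 51 = -51 + y²)
X(-12) + (((-7 + o) - 1) - 11*36) = (-51 + (-12)²) + (((-7 + 6) - 1) - 11*36) = (-51 + 144) + ((-1 - 1) - 396) = 93 + (-2 - 396) = 93 - 398 = -305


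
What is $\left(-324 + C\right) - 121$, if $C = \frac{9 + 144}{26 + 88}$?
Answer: $- \frac{16859}{38} \approx -443.66$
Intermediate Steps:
$C = \frac{51}{38}$ ($C = \frac{153}{114} = 153 \cdot \frac{1}{114} = \frac{51}{38} \approx 1.3421$)
$\left(-324 + C\right) - 121 = \left(-324 + \frac{51}{38}\right) - 121 = - \frac{12261}{38} - 121 = - \frac{16859}{38}$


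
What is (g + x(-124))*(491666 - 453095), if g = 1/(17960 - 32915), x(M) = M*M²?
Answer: -366598865618297/4985 ≈ -7.3540e+10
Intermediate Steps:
x(M) = M³
g = -1/14955 (g = 1/(-14955) = -1/14955 ≈ -6.6867e-5)
(g + x(-124))*(491666 - 453095) = (-1/14955 + (-124)³)*(491666 - 453095) = (-1/14955 - 1906624)*38571 = -28513561921/14955*38571 = -366598865618297/4985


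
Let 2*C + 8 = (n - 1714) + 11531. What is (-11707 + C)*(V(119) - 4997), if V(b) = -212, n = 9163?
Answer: 11569189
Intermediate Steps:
C = 9486 (C = -4 + ((9163 - 1714) + 11531)/2 = -4 + (7449 + 11531)/2 = -4 + (½)*18980 = -4 + 9490 = 9486)
(-11707 + C)*(V(119) - 4997) = (-11707 + 9486)*(-212 - 4997) = -2221*(-5209) = 11569189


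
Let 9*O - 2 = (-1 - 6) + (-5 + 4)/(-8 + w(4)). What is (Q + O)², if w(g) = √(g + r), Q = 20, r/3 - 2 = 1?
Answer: 79798502/210681 + 17866*√13/210681 ≈ 379.07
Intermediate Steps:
r = 9 (r = 6 + 3*1 = 6 + 3 = 9)
w(g) = √(9 + g) (w(g) = √(g + 9) = √(9 + g))
O = -5/9 - 1/(9*(-8 + √13)) (O = 2/9 + ((-1 - 6) + (-5 + 4)/(-8 + √(9 + 4)))/9 = 2/9 + (-7 - 1/(-8 + √13))/9 = 2/9 + (-7/9 - 1/(9*(-8 + √13))) = -5/9 - 1/(9*(-8 + √13)) ≈ -0.53027)
(Q + O)² = (20 + (-247/459 + √13/459))² = (8933/459 + √13/459)²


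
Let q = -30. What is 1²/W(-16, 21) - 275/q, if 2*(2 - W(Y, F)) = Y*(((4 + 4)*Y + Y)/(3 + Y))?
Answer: 16217/1767 ≈ 9.1777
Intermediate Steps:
W(Y, F) = 2 - 9*Y²/(2*(3 + Y)) (W(Y, F) = 2 - Y*((4 + 4)*Y + Y)/(3 + Y)/2 = 2 - Y*(8*Y + Y)/(3 + Y)/2 = 2 - Y*(9*Y)/(3 + Y)/2 = 2 - Y*9*Y/(3 + Y)/2 = 2 - 9*Y²/(2*(3 + Y)))
1²/W(-16, 21) - 275/q = 1²/(((12 - 9*(-16)² + 4*(-16))/(2*(3 - 16)))) - 275/(-30) = 1/((½)*(12 - 9*256 - 64)/(-13)) - 275*(-1/30) = 1/((½)*(-1/13)*(12 - 2304 - 64)) + 55/6 = 1/((½)*(-1/13)*(-2356)) + 55/6 = 1/(1178/13) + 55/6 = 1*(13/1178) + 55/6 = 13/1178 + 55/6 = 16217/1767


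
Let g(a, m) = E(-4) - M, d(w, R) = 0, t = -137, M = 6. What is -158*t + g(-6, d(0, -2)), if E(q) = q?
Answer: 21636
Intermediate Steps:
g(a, m) = -10 (g(a, m) = -4 - 1*6 = -4 - 6 = -10)
-158*t + g(-6, d(0, -2)) = -158*(-137) - 10 = 21646 - 10 = 21636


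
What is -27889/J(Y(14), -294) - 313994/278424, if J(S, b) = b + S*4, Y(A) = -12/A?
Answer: 4475086087/48306564 ≈ 92.639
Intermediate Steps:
J(S, b) = b + 4*S
-27889/J(Y(14), -294) - 313994/278424 = -27889/(-294 + 4*(-12/14)) - 313994/278424 = -27889/(-294 + 4*(-12*1/14)) - 313994*1/278424 = -27889/(-294 + 4*(-6/7)) - 156997/139212 = -27889/(-294 - 24/7) - 156997/139212 = -27889/(-2082/7) - 156997/139212 = -27889*(-7/2082) - 156997/139212 = 195223/2082 - 156997/139212 = 4475086087/48306564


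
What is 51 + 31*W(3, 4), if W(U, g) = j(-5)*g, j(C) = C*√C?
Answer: 51 - 620*I*√5 ≈ 51.0 - 1386.4*I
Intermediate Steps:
j(C) = C^(3/2)
W(U, g) = -5*I*g*√5 (W(U, g) = (-5)^(3/2)*g = (-5*I*√5)*g = -5*I*g*√5)
51 + 31*W(3, 4) = 51 + 31*(-5*I*4*√5) = 51 + 31*(-20*I*√5) = 51 - 620*I*√5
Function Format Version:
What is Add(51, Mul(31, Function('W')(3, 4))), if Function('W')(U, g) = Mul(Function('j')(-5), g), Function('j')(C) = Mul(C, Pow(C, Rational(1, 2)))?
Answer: Add(51, Mul(-620, I, Pow(5, Rational(1, 2)))) ≈ Add(51.000, Mul(-1386.4, I))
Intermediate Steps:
Function('j')(C) = Pow(C, Rational(3, 2))
Function('W')(U, g) = Mul(-5, I, g, Pow(5, Rational(1, 2))) (Function('W')(U, g) = Mul(Pow(-5, Rational(3, 2)), g) = Mul(Mul(-5, I, Pow(5, Rational(1, 2))), g) = Mul(-5, I, g, Pow(5, Rational(1, 2))))
Add(51, Mul(31, Function('W')(3, 4))) = Add(51, Mul(31, Mul(-5, I, 4, Pow(5, Rational(1, 2))))) = Add(51, Mul(31, Mul(-20, I, Pow(5, Rational(1, 2))))) = Add(51, Mul(-620, I, Pow(5, Rational(1, 2))))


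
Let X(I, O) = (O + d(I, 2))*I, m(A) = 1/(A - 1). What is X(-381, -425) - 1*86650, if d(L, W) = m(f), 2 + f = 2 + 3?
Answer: 150169/2 ≈ 75085.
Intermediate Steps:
f = 3 (f = -2 + (2 + 3) = -2 + 5 = 3)
m(A) = 1/(-1 + A)
d(L, W) = ½ (d(L, W) = 1/(-1 + 3) = 1/2 = ½)
X(I, O) = I*(½ + O) (X(I, O) = (O + ½)*I = (½ + O)*I = I*(½ + O))
X(-381, -425) - 1*86650 = -381*(½ - 425) - 1*86650 = -381*(-849/2) - 86650 = 323469/2 - 86650 = 150169/2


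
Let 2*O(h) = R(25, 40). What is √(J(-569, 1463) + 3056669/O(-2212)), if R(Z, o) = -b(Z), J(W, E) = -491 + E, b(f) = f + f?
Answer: I*√3032369/5 ≈ 348.27*I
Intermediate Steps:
b(f) = 2*f
R(Z, o) = -2*Z
O(h) = -25 (O(h) = (-2*25)/2 = (½)*(-50) = -25)
√(J(-569, 1463) + 3056669/O(-2212)) = √((-491 + 1463) + 3056669/(-25)) = √(972 + 3056669*(-1/25)) = √(972 - 3056669/25) = √(-3032369/25) = I*√3032369/5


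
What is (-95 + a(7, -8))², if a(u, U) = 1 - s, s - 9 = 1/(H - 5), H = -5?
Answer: 1058841/100 ≈ 10588.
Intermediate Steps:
s = 89/10 (s = 9 + 1/(-5 - 5) = 9 + 1/(-10) = 9 - ⅒ = 89/10 ≈ 8.9000)
a(u, U) = -79/10 (a(u, U) = 1 - 1*89/10 = 1 - 89/10 = -79/10)
(-95 + a(7, -8))² = (-95 - 79/10)² = (-1029/10)² = 1058841/100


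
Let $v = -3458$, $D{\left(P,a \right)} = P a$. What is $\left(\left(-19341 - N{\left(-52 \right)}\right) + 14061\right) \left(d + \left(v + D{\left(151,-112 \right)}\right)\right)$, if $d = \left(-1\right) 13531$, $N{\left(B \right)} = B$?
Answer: $177234428$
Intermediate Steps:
$d = -13531$
$\left(\left(-19341 - N{\left(-52 \right)}\right) + 14061\right) \left(d + \left(v + D{\left(151,-112 \right)}\right)\right) = \left(\left(-19341 - -52\right) + 14061\right) \left(-13531 + \left(-3458 + 151 \left(-112\right)\right)\right) = \left(\left(-19341 + 52\right) + 14061\right) \left(-13531 - 20370\right) = \left(-19289 + 14061\right) \left(-13531 - 20370\right) = \left(-5228\right) \left(-33901\right) = 177234428$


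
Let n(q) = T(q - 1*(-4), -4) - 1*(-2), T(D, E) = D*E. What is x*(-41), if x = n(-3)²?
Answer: -164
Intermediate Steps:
n(q) = -14 - 4*q (n(q) = (q - 1*(-4))*(-4) - 1*(-2) = (q + 4)*(-4) + 2 = (4 + q)*(-4) + 2 = (-16 - 4*q) + 2 = -14 - 4*q)
x = 4 (x = (-14 - 4*(-3))² = (-14 + 12)² = (-2)² = 4)
x*(-41) = 4*(-41) = -164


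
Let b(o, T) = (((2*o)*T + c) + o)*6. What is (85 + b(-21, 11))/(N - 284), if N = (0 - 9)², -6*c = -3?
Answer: 2810/203 ≈ 13.842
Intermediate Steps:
c = ½ (c = -⅙*(-3) = ½ ≈ 0.50000)
b(o, T) = 3 + 6*o + 12*T*o (b(o, T) = (((2*o)*T + ½) + o)*6 = ((2*T*o + ½) + o)*6 = ((½ + 2*T*o) + o)*6 = (½ + o + 2*T*o)*6 = 3 + 6*o + 12*T*o)
N = 81 (N = (-9)² = 81)
(85 + b(-21, 11))/(N - 284) = (85 + (3 + 6*(-21) + 12*11*(-21)))/(81 - 284) = (85 + (3 - 126 - 2772))/(-203) = (85 - 2895)*(-1/203) = -2810*(-1/203) = 2810/203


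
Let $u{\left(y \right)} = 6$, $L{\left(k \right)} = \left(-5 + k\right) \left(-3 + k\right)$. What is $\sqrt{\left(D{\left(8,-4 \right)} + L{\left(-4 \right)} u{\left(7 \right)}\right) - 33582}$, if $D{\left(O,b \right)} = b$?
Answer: $2 i \sqrt{8302} \approx 182.23 i$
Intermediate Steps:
$\sqrt{\left(D{\left(8,-4 \right)} + L{\left(-4 \right)} u{\left(7 \right)}\right) - 33582} = \sqrt{\left(-4 + \left(15 + \left(-4\right)^{2} - -32\right) 6\right) - 33582} = \sqrt{\left(-4 + \left(15 + 16 + 32\right) 6\right) - 33582} = \sqrt{\left(-4 + 63 \cdot 6\right) - 33582} = \sqrt{\left(-4 + 378\right) - 33582} = \sqrt{374 - 33582} = \sqrt{-33208} = 2 i \sqrt{8302}$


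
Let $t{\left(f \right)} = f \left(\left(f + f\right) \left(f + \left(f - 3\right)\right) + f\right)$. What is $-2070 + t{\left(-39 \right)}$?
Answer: $-246951$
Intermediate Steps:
$t{\left(f \right)} = f \left(f + 2 f \left(-3 + 2 f\right)\right)$ ($t{\left(f \right)} = f \left(2 f \left(f + \left(-3 + f\right)\right) + f\right) = f \left(2 f \left(-3 + 2 f\right) + f\right) = f \left(f + 2 f \left(-3 + 2 f\right)\right)$)
$-2070 + t{\left(-39 \right)} = -2070 + \left(-39\right)^{2} \left(-5 + 4 \left(-39\right)\right) = -2070 + 1521 \left(-5 - 156\right) = -2070 + 1521 \left(-161\right) = -2070 - 244881 = -246951$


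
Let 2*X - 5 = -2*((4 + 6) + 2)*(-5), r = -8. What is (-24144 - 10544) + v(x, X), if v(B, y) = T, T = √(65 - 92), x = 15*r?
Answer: -34688 + 3*I*√3 ≈ -34688.0 + 5.1962*I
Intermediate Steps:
X = 125/2 (X = 5/2 + (-2*((4 + 6) + 2)*(-5))/2 = 5/2 + (-2*(10 + 2)*(-5))/2 = 5/2 + (-2*12*(-5))/2 = 5/2 + (-24*(-5))/2 = 5/2 + (½)*120 = 5/2 + 60 = 125/2 ≈ 62.500)
x = -120 (x = 15*(-8) = -120)
T = 3*I*√3 (T = √(-27) = 3*I*√3 ≈ 5.1962*I)
v(B, y) = 3*I*√3
(-24144 - 10544) + v(x, X) = (-24144 - 10544) + 3*I*√3 = -34688 + 3*I*√3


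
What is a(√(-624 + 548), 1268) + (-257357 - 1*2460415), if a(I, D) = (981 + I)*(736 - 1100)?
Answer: -3074856 - 728*I*√19 ≈ -3.0749e+6 - 3173.3*I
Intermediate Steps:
a(I, D) = -357084 - 364*I (a(I, D) = (981 + I)*(-364) = -357084 - 364*I)
a(√(-624 + 548), 1268) + (-257357 - 1*2460415) = (-357084 - 364*√(-624 + 548)) + (-257357 - 1*2460415) = (-357084 - 728*I*√19) + (-257357 - 2460415) = (-357084 - 728*I*√19) - 2717772 = -3074856 - 728*I*√19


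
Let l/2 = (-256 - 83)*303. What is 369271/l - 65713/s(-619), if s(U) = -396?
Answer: 82428723/502172 ≈ 164.14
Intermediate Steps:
l = -205434 (l = 2*((-256 - 83)*303) = 2*(-339*303) = 2*(-102717) = -205434)
369271/l - 65713/s(-619) = 369271/(-205434) - 65713/(-396) = 369271*(-1/205434) - 65713*(-1/396) = -369271/205434 + 65713/396 = 82428723/502172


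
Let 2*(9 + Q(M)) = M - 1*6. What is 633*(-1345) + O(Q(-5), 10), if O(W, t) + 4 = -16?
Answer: -851405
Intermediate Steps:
Q(M) = -12 + M/2 (Q(M) = -9 + (M - 1*6)/2 = -9 + (M - 6)/2 = -9 + (-6 + M)/2 = -9 + (-3 + M/2) = -12 + M/2)
O(W, t) = -20 (O(W, t) = -4 - 16 = -20)
633*(-1345) + O(Q(-5), 10) = 633*(-1345) - 20 = -851385 - 20 = -851405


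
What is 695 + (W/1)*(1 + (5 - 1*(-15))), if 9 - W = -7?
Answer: 1031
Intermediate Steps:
W = 16 (W = 9 - 1*(-7) = 9 + 7 = 16)
695 + (W/1)*(1 + (5 - 1*(-15))) = 695 + (16/1)*(1 + (5 - 1*(-15))) = 695 + (16*1)*(1 + (5 + 15)) = 695 + 16*(1 + 20) = 695 + 16*21 = 695 + 336 = 1031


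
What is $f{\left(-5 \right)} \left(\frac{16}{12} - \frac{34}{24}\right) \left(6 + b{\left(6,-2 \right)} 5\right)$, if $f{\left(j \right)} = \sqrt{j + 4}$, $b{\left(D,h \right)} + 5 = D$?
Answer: $- \frac{11 i}{12} \approx - 0.91667 i$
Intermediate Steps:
$b{\left(D,h \right)} = -5 + D$
$f{\left(j \right)} = \sqrt{4 + j}$
$f{\left(-5 \right)} \left(\frac{16}{12} - \frac{34}{24}\right) \left(6 + b{\left(6,-2 \right)} 5\right) = \sqrt{4 - 5} \left(\frac{16}{12} - \frac{34}{24}\right) \left(6 + \left(-5 + 6\right) 5\right) = \sqrt{-1} \left(16 \cdot \frac{1}{12} - \frac{17}{12}\right) \left(6 + 1 \cdot 5\right) = i \left(\frac{4}{3} - \frac{17}{12}\right) \left(6 + 5\right) = i \left(- \frac{1}{12}\right) 11 = - \frac{i}{12} \cdot 11 = - \frac{11 i}{12}$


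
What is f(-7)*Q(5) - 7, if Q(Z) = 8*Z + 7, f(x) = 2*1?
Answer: 87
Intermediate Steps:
f(x) = 2
Q(Z) = 7 + 8*Z
f(-7)*Q(5) - 7 = 2*(7 + 8*5) - 7 = 2*(7 + 40) - 7 = 2*47 - 7 = 94 - 7 = 87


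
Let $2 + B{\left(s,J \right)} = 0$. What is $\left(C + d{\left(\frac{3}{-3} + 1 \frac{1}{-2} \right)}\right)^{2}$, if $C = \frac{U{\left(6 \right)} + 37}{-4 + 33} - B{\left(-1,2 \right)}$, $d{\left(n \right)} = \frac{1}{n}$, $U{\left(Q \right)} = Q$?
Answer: $\frac{60025}{7569} \approx 7.9304$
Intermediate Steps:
$B{\left(s,J \right)} = -2$ ($B{\left(s,J \right)} = -2 + 0 = -2$)
$C = \frac{101}{29}$ ($C = \frac{6 + 37}{-4 + 33} - -2 = \frac{43}{29} + 2 = \frac{101}{29} \approx 3.4828$)
$\left(C + d{\left(\frac{3}{-3} + 1 \frac{1}{-2} \right)}\right)^{2} = \left(\frac{101}{29} + \frac{1}{\frac{3}{-3} + 1 \frac{1}{-2}}\right)^{2} = \left(\frac{101}{29} + \frac{1}{3 \left(- \frac{1}{3}\right) + 1 \left(- \frac{1}{2}\right)}\right)^{2} = \left(\frac{101}{29} + \frac{1}{-1 - \frac{1}{2}}\right)^{2} = \left(\frac{101}{29} + \frac{1}{- \frac{3}{2}}\right)^{2} = \left(\frac{101}{29} - \frac{2}{3}\right)^{2} = \left(\frac{245}{87}\right)^{2} = \frac{60025}{7569}$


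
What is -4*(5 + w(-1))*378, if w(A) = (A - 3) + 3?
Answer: -6048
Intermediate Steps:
w(A) = A (w(A) = (-3 + A) + 3 = A)
-4*(5 + w(-1))*378 = -4*(5 - 1)*378 = -4*4*378 = -16*378 = -6048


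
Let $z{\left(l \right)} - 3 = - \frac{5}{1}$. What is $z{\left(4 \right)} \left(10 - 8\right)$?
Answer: $-4$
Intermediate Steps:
$z{\left(l \right)} = -2$ ($z{\left(l \right)} = 3 - \frac{5}{1} = 3 - 5 = -2$)
$z{\left(4 \right)} \left(10 - 8\right) = - 2 \left(10 - 8\right) = \left(-2\right) 2 = -4$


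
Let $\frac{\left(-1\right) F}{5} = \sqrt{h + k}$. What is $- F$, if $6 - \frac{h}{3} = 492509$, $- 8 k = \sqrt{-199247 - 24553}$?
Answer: $\frac{5 \sqrt{-5910036 - 5 i \sqrt{2238}}}{2} \approx 0.12162 - 6077.6 i$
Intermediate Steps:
$k = - \frac{5 i \sqrt{2238}}{4}$ ($k = - \frac{\sqrt{-199247 - 24553}}{8} = - \frac{\sqrt{-223800}}{8} = - \frac{10 i \sqrt{2238}}{8} = - \frac{5 i \sqrt{2238}}{4} \approx - 59.134 i$)
$h = -1477509$ ($h = 18 - 1477527 = -1477509$)
$F = - 5 \sqrt{-1477509 - \frac{5 i \sqrt{2238}}{4}} \approx -0.12162 + 6077.6 i$
$- F = - \frac{\left(-5\right) \sqrt{-5910036 - 5 i \sqrt{2238}}}{2} = \frac{5 \sqrt{-5910036 - 5 i \sqrt{2238}}}{2}$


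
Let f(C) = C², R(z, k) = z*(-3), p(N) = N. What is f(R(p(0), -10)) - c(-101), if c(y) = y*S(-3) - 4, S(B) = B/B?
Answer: 105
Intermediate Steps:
S(B) = 1
R(z, k) = -3*z
c(y) = -4 + y (c(y) = y*1 - 4 = y - 4 = -4 + y)
f(R(p(0), -10)) - c(-101) = (-3*0)² - (-4 - 101) = 0² - 1*(-105) = 0 + 105 = 105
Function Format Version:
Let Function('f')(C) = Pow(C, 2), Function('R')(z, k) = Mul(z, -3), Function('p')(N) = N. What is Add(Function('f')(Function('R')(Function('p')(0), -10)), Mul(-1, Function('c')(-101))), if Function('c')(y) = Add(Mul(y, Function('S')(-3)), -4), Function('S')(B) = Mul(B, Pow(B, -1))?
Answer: 105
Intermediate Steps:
Function('S')(B) = 1
Function('R')(z, k) = Mul(-3, z)
Function('c')(y) = Add(-4, y) (Function('c')(y) = Add(Mul(y, 1), -4) = Add(y, -4) = Add(-4, y))
Add(Function('f')(Function('R')(Function('p')(0), -10)), Mul(-1, Function('c')(-101))) = Add(Pow(Mul(-3, 0), 2), Mul(-1, Add(-4, -101))) = Add(Pow(0, 2), Mul(-1, -105)) = Add(0, 105) = 105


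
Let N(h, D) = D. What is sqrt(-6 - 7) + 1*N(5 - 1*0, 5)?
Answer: 5 + I*sqrt(13) ≈ 5.0 + 3.6056*I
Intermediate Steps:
sqrt(-6 - 7) + 1*N(5 - 1*0, 5) = sqrt(-6 - 7) + 1*5 = sqrt(-13) + 5 = I*sqrt(13) + 5 = 5 + I*sqrt(13)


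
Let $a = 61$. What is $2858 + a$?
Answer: $2919$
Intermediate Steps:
$2858 + a = 2858 + 61 = 2919$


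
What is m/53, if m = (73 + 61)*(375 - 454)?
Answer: -10586/53 ≈ -199.74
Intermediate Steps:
m = -10586 (m = 134*(-79) = -10586)
m/53 = -10586/53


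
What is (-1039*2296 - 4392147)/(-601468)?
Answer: 6777691/601468 ≈ 11.269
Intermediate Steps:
(-1039*2296 - 4392147)/(-601468) = (-2385544 - 4392147)*(-1/601468) = -6777691*(-1/601468) = 6777691/601468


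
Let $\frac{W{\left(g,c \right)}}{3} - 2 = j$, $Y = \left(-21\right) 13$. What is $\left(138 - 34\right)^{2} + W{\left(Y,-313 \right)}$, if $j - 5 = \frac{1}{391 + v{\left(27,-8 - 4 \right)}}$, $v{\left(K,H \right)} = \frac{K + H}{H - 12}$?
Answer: $\frac{11281325}{1041} \approx 10837.0$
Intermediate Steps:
$Y = -273$
$v{\left(K,H \right)} = \frac{H + K}{-12 + H}$
$j = \frac{15623}{3123}$ ($j = 5 + \frac{1}{391 + \frac{\left(-8 - 4\right) + 27}{-12 - 12}} = 5 + \frac{1}{391 + \frac{-12 + 27}{-12 - 12}} = 5 + \frac{1}{391 + \frac{1}{-24} \cdot 15} = 5 + \frac{1}{391 - \frac{5}{8}} = 5 + \frac{1}{\frac{3123}{8}} = 5 + \frac{8}{3123} = \frac{15623}{3123} \approx 5.0026$)
$W{\left(g,c \right)} = \frac{21869}{1041}$ ($W{\left(g,c \right)} = 6 + 3 \cdot \frac{15623}{3123} = 6 + \frac{15623}{1041} = \frac{21869}{1041}$)
$\left(138 - 34\right)^{2} + W{\left(Y,-313 \right)} = \left(138 - 34\right)^{2} + \frac{21869}{1041} = 104^{2} + \frac{21869}{1041} = 10816 + \frac{21869}{1041} = \frac{11281325}{1041}$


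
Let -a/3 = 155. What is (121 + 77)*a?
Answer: -92070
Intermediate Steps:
a = -465 (a = -3*155 = -465)
(121 + 77)*a = (121 + 77)*(-465) = 198*(-465) = -92070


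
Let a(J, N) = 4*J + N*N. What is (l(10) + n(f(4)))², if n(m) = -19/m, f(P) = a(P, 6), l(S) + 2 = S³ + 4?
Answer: 2712847225/2704 ≈ 1.0033e+6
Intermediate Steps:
a(J, N) = N² + 4*J (a(J, N) = 4*J + N² = N² + 4*J)
l(S) = 2 + S³ (l(S) = -2 + (S³ + 4) = -2 + (4 + S³) = 2 + S³)
f(P) = 36 + 4*P (f(P) = 6² + 4*P = 36 + 4*P)
(l(10) + n(f(4)))² = ((2 + 10³) - 19/(36 + 4*4))² = ((2 + 1000) - 19/(36 + 16))² = (1002 - 19/52)² = (52085/52)² = 2712847225/2704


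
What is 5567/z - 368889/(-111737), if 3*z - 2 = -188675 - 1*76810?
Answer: 96067638750/29664273971 ≈ 3.2385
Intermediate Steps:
z = -265483/3 (z = ⅔ + (-188675 - 1*76810)/3 = ⅔ + (-188675 - 76810)/3 = ⅔ + (⅓)*(-265485) = ⅔ - 88495 = -265483/3 ≈ -88494.)
5567/z - 368889/(-111737) = 5567/(-265483/3) - 368889/(-111737) = 5567*(-3/265483) - 368889*(-1/111737) = -16701/265483 + 368889/111737 = 96067638750/29664273971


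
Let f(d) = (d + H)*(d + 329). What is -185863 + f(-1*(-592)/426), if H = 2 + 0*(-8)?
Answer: -8381609141/45369 ≈ -1.8474e+5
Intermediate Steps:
H = 2 (H = 2 + 0 = 2)
f(d) = (2 + d)*(329 + d) (f(d) = (d + 2)*(d + 329) = (2 + d)*(329 + d))
-185863 + f(-1*(-592)/426) = -185863 + (658 + (-1*(-592)/426)**2 + 331*(-1*(-592)/426)) = -185863 + (658 + (592*(1/426))**2 + 331*(592*(1/426))) = -185863 + (658 + (296/213)**2 + 331*(296/213)) = -185863 + (658 + 87616/45369 + 97976/213) = -185863 + 50809306/45369 = -8381609141/45369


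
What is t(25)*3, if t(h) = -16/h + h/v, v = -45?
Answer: -269/75 ≈ -3.5867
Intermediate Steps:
t(h) = -16/h - h/45 (t(h) = -16/h + h/(-45) = -16/h + h*(-1/45) = -16/h - h/45)
t(25)*3 = (-16/25 - 1/45*25)*3 = (-16*1/25 - 5/9)*3 = (-16/25 - 5/9)*3 = -269/225*3 = -269/75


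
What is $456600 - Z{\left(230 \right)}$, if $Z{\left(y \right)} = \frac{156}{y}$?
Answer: $\frac{52508922}{115} \approx 4.566 \cdot 10^{5}$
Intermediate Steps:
$456600 - Z{\left(230 \right)} = 456600 - \frac{156}{230} = 456600 - 156 \cdot \frac{1}{230} = 456600 - \frac{78}{115} = \frac{52508922}{115}$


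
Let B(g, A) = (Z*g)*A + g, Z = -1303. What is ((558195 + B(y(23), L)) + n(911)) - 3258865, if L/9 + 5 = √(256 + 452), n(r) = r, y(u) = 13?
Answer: -1937491 - 304902*√177 ≈ -5.9940e+6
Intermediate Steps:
L = -45 + 18*√177 (L = -45 + 9*√(256 + 452) = -45 + 9*√708 = -45 + 9*(2*√177) = -45 + 18*√177 ≈ 194.47)
B(g, A) = g - 1303*A*g (B(g, A) = (-1303*g)*A + g = -1303*A*g + g = g - 1303*A*g)
((558195 + B(y(23), L)) + n(911)) - 3258865 = ((558195 + 13*(1 - 1303*(-45 + 18*√177))) + 911) - 3258865 = ((558195 + 13*(1 + (58635 - 23454*√177))) + 911) - 3258865 = ((558195 + 13*(58636 - 23454*√177)) + 911) - 3258865 = ((558195 + (762268 - 304902*√177)) + 911) - 3258865 = ((1320463 - 304902*√177) + 911) - 3258865 = (1321374 - 304902*√177) - 3258865 = -1937491 - 304902*√177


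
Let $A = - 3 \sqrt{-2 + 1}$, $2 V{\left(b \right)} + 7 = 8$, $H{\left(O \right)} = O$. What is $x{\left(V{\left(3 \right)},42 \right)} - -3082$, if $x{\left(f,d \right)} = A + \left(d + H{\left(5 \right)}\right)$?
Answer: $3129 - 3 i \approx 3129.0 - 3.0 i$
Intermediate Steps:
$V{\left(b \right)} = \frac{1}{2}$ ($V{\left(b \right)} = - \frac{7}{2} + \frac{1}{2} \cdot 8 = - \frac{7}{2} + 4 = \frac{1}{2}$)
$A = - 3 i$ ($A = - 3 \sqrt{-1} = - 3 i \approx - 3.0 i$)
$x{\left(f,d \right)} = 5 + d - 3 i$ ($x{\left(f,d \right)} = - 3 i + \left(d + 5\right) = - 3 i + \left(5 + d\right) = 5 + d - 3 i$)
$x{\left(V{\left(3 \right)},42 \right)} - -3082 = \left(5 + 42 - 3 i\right) - -3082 = \left(47 - 3 i\right) + 3082 = 3129 - 3 i$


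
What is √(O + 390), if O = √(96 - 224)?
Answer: √(390 + 8*I*√2) ≈ 19.75 + 0.2864*I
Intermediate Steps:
O = 8*I*√2 (O = √(-128) = 8*I*√2 ≈ 11.314*I)
√(O + 390) = √(8*I*√2 + 390) = √(390 + 8*I*√2)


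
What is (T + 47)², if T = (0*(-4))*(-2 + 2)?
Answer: 2209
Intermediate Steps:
T = 0 (T = 0*0 = 0)
(T + 47)² = (0 + 47)² = 47² = 2209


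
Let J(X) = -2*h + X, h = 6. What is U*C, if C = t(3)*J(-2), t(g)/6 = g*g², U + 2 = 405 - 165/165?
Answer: -911736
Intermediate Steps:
J(X) = -12 + X (J(X) = -2*6 + X = -12 + X)
U = 402 (U = -2 + (405 - 165/165) = -2 + (405 - 165*1/165) = -2 + (405 - 1) = -2 + 404 = 402)
t(g) = 6*g³ (t(g) = 6*(g*g²) = 6*g³)
C = -2268 (C = (6*3³)*(-12 - 2) = (6*27)*(-14) = 162*(-14) = -2268)
U*C = 402*(-2268) = -911736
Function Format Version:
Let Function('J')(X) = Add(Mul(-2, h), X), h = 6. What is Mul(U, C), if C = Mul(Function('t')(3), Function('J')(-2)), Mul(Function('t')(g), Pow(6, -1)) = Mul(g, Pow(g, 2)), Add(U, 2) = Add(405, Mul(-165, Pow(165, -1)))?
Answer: -911736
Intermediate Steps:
Function('J')(X) = Add(-12, X) (Function('J')(X) = Add(Mul(-2, 6), X) = Add(-12, X))
U = 402 (U = Add(-2, Add(405, Mul(-165, Pow(165, -1)))) = Add(-2, Add(405, Mul(-165, Rational(1, 165)))) = Add(-2, Add(405, -1)) = Add(-2, 404) = 402)
Function('t')(g) = Mul(6, Pow(g, 3)) (Function('t')(g) = Mul(6, Mul(g, Pow(g, 2))) = Mul(6, Pow(g, 3)))
C = -2268 (C = Mul(Mul(6, Pow(3, 3)), Add(-12, -2)) = Mul(Mul(6, 27), -14) = Mul(162, -14) = -2268)
Mul(U, C) = Mul(402, -2268) = -911736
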